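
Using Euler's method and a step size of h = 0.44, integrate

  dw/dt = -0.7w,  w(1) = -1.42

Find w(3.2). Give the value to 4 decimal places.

-0.2253

Euler: w_{n+1} = w_n + h·f(t_n, w_n).
t=1.000000, w=-1.420000: f=0.994000 → w ← -1.420000 + 0.44·0.994000 = -0.982640
t=1.440000, w=-0.982640: f=0.687848 → w ← -0.982640 + 0.44·0.687848 = -0.679987
t=1.880000, w=-0.679987: f=0.475991 → w ← -0.679987 + 0.44·0.475991 = -0.470551
t=2.320000, w=-0.470551: f=0.329386 → w ← -0.470551 + 0.44·0.329386 = -0.325621
t=2.760000, w=-0.325621: f=0.227935 → w ← -0.325621 + 0.44·0.227935 = -0.225330
w(3.2) ≈ -0.2253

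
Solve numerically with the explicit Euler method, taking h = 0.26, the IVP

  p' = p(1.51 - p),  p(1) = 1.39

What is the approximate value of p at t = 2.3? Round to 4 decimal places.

Euler: p_{n+1} = p_n + h·f(t_n, p_n).
t=1.000000, p=1.390000: f=0.166800 → p ← 1.390000 + 0.26·0.166800 = 1.433368
t=1.260000, p=1.433368: f=0.109842 → p ← 1.433368 + 0.26·0.109842 = 1.461927
t=1.520000, p=1.461927: f=0.070279 → p ← 1.461927 + 0.26·0.070279 = 1.480200
t=1.780000, p=1.480200: f=0.044111 → p ← 1.480200 + 0.26·0.044111 = 1.491668
t=2.040000, p=1.491668: f=0.027345 → p ← 1.491668 + 0.26·0.027345 = 1.498778
p(2.3) ≈ 1.4988

1.4988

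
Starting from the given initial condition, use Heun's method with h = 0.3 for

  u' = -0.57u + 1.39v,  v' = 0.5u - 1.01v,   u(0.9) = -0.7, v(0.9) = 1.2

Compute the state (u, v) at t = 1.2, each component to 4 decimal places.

-0.2306, 0.8489

Heun on (u,v): k1 = f(t_n, state_n); k2 = f(t_n + h, state_n + h·k1); state_{n+1} = state_n + (h/2)·(k1 + k2).
0.900000: (-0.700000, 1.200000)
  k1 = (2.067000, -1.562000)
  predictor → (-0.079900, 0.731400)
  k2 = (1.062189, -0.778664)
  → (-0.230622, 0.848900)
(u(1.2), v(1.2)) ≈ (-0.2306, 0.8489)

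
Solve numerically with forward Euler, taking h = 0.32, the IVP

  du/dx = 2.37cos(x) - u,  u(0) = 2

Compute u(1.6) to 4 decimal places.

Euler: u_{n+1} = u_n + h·f(x_n, u_n).
x=0.000000, u=2.000000: f=0.370000 → u ← 2.000000 + 0.32·0.370000 = 2.118400
x=0.320000, u=2.118400: f=0.131288 → u ← 2.118400 + 0.32·0.131288 = 2.160412
x=0.640000, u=2.160412: f=-0.259445 → u ← 2.160412 + 0.32·(-0.259445) = 2.077390
x=0.960000, u=2.077390: f=-0.718147 → u ← 2.077390 + 0.32·(-0.718147) = 1.847583
x=1.280000, u=1.847583: f=-1.168067 → u ← 1.847583 + 0.32·(-1.168067) = 1.473801
u(1.6) ≈ 1.4738

1.4738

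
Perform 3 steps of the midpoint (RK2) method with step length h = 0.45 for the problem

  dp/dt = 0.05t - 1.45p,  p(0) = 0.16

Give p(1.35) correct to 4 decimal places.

0.0551

Midpoint: k1 = f(t_n, p_n); k2 = f(t_n + h/2, p_n + (h/2)·k1); p_{n+1} = p_n + h·k2.
t=0.000000, p=0.160000:
  k1 = f(0.000000, 0.160000) = -0.232000
  k2 = f(0.225000, 0.107800) = -0.145060
  p ← 0.160000 + 0.45·(-0.145060) = 0.094723
t=0.450000, p=0.094723:
  k1 = f(0.450000, 0.094723) = -0.114848
  k2 = f(0.675000, 0.068882) = -0.066129
  p ← 0.094723 + 0.45·(-0.066129) = 0.064965
t=0.900000, p=0.064965:
  k1 = f(0.900000, 0.064965) = -0.049199
  k2 = f(1.125000, 0.053895) = -0.021898
  p ← 0.064965 + 0.45·(-0.021898) = 0.055111
p(1.35) ≈ 0.0551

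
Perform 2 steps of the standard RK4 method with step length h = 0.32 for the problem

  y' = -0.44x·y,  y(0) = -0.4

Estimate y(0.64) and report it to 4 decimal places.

RK4: k1 = f(x_n, y_n); k2 = f(x_n + h/2, y_n + (h/2)·k1); k3 = f(x_n + h/2, y_n + (h/2)·k2); k4 = f(x_n + h, y_n + h·k3); y_{n+1} = y_n + (h/6)·(k1 + 2k2 + 2k3 + k4).
x=0.000000, y=-0.400000:
  k1 = f(0.000000, -0.400000) = 0.000000
  k2 = f(0.160000, -0.400000) = 0.028160
  k3 = f(0.160000, -0.395494) = 0.027843
  k4 = f(0.320000, -0.391090) = 0.055066
  y ← -0.400000 + (0.32/6)·(k1 + 2k2 + 2k3 + k4) = -0.391090
x=0.320000, y=-0.391090:
  k1 = f(0.320000, -0.391090) = 0.055065
  k2 = f(0.480000, -0.382279) = 0.080737
  k3 = f(0.480000, -0.378172) = 0.079870
  k4 = f(0.640000, -0.365531) = 0.102934
  y ← -0.391090 + (0.32/6)·(k1 + 2k2 + 2k3 + k4) = -0.365531
y(0.64) ≈ -0.3655

-0.3655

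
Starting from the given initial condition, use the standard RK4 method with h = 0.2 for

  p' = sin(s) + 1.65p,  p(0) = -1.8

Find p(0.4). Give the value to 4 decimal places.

-3.3828

RK4: k1 = f(s_n, p_n); k2 = f(s_n + h/2, p_n + (h/2)·k1); k3 = f(s_n + h/2, p_n + (h/2)·k2); k4 = f(s_n + h, p_n + h·k3); p_{n+1} = p_n + (h/6)·(k1 + 2k2 + 2k3 + k4).
s=0.000000, p=-1.800000:
  k1 = f(0.000000, -1.800000) = -2.970000
  k2 = f(0.100000, -2.097000) = -3.360217
  k3 = f(0.100000, -2.136022) = -3.424602
  k4 = f(0.200000, -2.484920) = -3.901449
  p ← -1.800000 + (0.2/6)·(k1 + 2k2 + 2k3 + k4) = -2.481370
s=0.200000, p=-2.481370:
  k1 = f(0.200000, -2.481370) = -3.895590
  k2 = f(0.300000, -2.870929) = -4.441512
  k3 = f(0.300000, -2.925521) = -4.531589
  k4 = f(0.400000, -3.387687) = -5.200266
  p ← -2.481370 + (0.2/6)·(k1 + 2k2 + 2k3 + k4) = -3.382772
p(0.4) ≈ -3.3828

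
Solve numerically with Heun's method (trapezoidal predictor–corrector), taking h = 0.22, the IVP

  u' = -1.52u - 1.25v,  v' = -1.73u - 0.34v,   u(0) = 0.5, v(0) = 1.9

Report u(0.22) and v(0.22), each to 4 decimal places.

-0.0287, 1.7113

Heun on (u,v): k1 = f(x_n, state_n); k2 = f(x_n + h, state_n + h·k1); state_{n+1} = state_n + (h/2)·(k1 + k2).
0.000000: (0.500000, 1.900000)
  k1 = (-3.135000, -1.511000)
  predictor → (-0.189700, 1.567580)
  k2 = (-1.671131, -0.204796)
  → (-0.028674, 1.711262)
(u(0.22), v(0.22)) ≈ (-0.0287, 1.7113)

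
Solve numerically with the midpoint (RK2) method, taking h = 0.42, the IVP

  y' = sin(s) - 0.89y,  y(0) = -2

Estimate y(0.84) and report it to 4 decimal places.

-0.6926

Midpoint: k1 = f(s_n, y_n); k2 = f(s_n + h/2, y_n + (h/2)·k1); y_{n+1} = y_n + h·k2.
s=0.000000, y=-2.000000:
  k1 = f(0.000000, -2.000000) = 1.780000
  k2 = f(0.210000, -1.626200) = 1.655778
  y ← -2.000000 + 0.42·1.655778 = -1.304573
s=0.420000, y=-1.304573:
  k1 = f(0.420000, -1.304573) = 1.568831
  k2 = f(0.630000, -0.975119) = 1.457001
  y ← -1.304573 + 0.42·1.457001 = -0.692633
y(0.84) ≈ -0.6926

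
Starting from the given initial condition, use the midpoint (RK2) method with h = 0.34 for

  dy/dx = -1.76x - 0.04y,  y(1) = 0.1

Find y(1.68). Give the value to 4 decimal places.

Midpoint: k1 = f(x_n, y_n); k2 = f(x_n + h/2, y_n + (h/2)·k1); y_{n+1} = y_n + h·k2.
x=1.000000, y=0.100000:
  k1 = f(1.000000, 0.100000) = -1.764000
  k2 = f(1.170000, -0.199880) = -2.051205
  y ← 0.100000 + 0.34·(-2.051205) = -0.597410
x=1.340000, y=-0.597410:
  k1 = f(1.340000, -0.597410) = -2.334504
  k2 = f(1.510000, -0.994275) = -2.617829
  y ← -0.597410 + 0.34·(-2.617829) = -1.487471
y(1.68) ≈ -1.4875

-1.4875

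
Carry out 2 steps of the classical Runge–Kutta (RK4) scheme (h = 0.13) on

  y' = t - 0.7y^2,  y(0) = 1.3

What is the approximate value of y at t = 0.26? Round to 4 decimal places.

1.0809

RK4: k1 = f(t_n, y_n); k2 = f(t_n + h/2, y_n + (h/2)·k1); k3 = f(t_n + h/2, y_n + (h/2)·k2); k4 = f(t_n + h, y_n + h·k3); y_{n+1} = y_n + (h/6)·(k1 + 2k2 + 2k3 + k4).
t=0.000000, y=1.300000:
  k1 = f(0.000000, 1.300000) = -1.183000
  k2 = f(0.065000, 1.223105) = -0.982190
  k3 = f(0.065000, 1.236158) = -1.004660
  k4 = f(0.130000, 1.169394) = -0.827238
  y ← 1.300000 + (0.13/6)·(k1 + 2k2 + 2k3 + k4) = 1.170348
t=0.130000, y=1.170348:
  k1 = f(0.130000, 1.170348) = -0.828800
  k2 = f(0.195000, 1.116476) = -0.677563
  k3 = f(0.195000, 1.126306) = -0.692996
  k4 = f(0.260000, 1.080258) = -0.556871
  y ← 1.170348 + (0.13/6)·(k1 + 2k2 + 2k3 + k4) = 1.080934
y(0.26) ≈ 1.0809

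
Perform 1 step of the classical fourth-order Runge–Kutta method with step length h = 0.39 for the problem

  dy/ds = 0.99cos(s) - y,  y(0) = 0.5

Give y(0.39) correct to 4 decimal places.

0.6494

RK4: k1 = f(s_n, y_n); k2 = f(s_n + h/2, y_n + (h/2)·k1); k3 = f(s_n + h/2, y_n + (h/2)·k2); k4 = f(s_n + h, y_n + h·k3); y_{n+1} = y_n + (h/6)·(k1 + 2k2 + 2k3 + k4).
s=0.000000, y=0.500000:
  k1 = f(0.000000, 0.500000) = 0.490000
  k2 = f(0.195000, 0.595550) = 0.375687
  k3 = f(0.195000, 0.573259) = 0.397978
  k4 = f(0.390000, 0.655211) = 0.260448
  y ← 0.500000 + (0.39/6)·(k1 + 2k2 + 2k3 + k4) = 0.649356
y(0.39) ≈ 0.6494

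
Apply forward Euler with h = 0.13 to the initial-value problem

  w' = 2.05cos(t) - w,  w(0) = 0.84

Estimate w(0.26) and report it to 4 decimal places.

1.1319

Euler: w_{n+1} = w_n + h·f(t_n, w_n).
t=0.000000, w=0.840000: f=1.210000 → w ← 0.840000 + 0.13·1.210000 = 0.997300
t=0.130000, w=0.997300: f=1.035402 → w ← 0.997300 + 0.13·1.035402 = 1.131902
w(0.26) ≈ 1.1319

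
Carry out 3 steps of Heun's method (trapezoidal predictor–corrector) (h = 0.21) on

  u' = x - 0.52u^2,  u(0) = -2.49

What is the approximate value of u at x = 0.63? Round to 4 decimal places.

-9.5321

Heun: k1 = f(x_n, u_n); k2 = f(x_n + h, u_n + h·k1); u_{n+1} = u_n + (h/2)·(k1 + k2).
x=0.000000, u=-2.490000:
  k1 = f(0.000000, -2.490000) = -3.224052
  k2 = f(0.210000, -3.167051) = -5.005710
  u ← -2.490000 + (0.21/2)·(-3.224052 + (-5.005710)) = -3.354125
x=0.210000, u=-3.354125:
  k1 = f(0.210000, -3.354125) = -5.640080
  k2 = f(0.420000, -4.538542) = -10.291148
  u ← -3.354125 + (0.21/2)·(-5.640080 + (-10.291148)) = -5.026904
x=0.420000, u=-5.026904:
  k1 = f(0.420000, -5.026904) = -12.720277
  k2 = f(0.630000, -7.698162) = -30.186085
  u ← -5.026904 + (0.21/2)·(-12.720277 + (-30.186085)) = -9.532072
u(0.63) ≈ -9.5321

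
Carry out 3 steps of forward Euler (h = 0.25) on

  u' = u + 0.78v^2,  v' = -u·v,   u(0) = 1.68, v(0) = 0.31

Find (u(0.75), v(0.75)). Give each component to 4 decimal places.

3.3198, 0.0284

Euler on (u,v): u_{n+1} = u_n + h·u', v_{n+1} = v_n + h·v'.
0.000000: (1.680000, 0.310000); f=(1.754958, -0.520800) → (2.118739, 0.179800)
0.250000: (2.118739, 0.179800); f=(2.143955, -0.380949) → (2.654728, 0.084563)
0.500000: (2.654728, 0.084563); f=(2.660306, -0.224491) → (3.319805, 0.028440)
(u(0.75), v(0.75)) ≈ (3.3198, 0.0284)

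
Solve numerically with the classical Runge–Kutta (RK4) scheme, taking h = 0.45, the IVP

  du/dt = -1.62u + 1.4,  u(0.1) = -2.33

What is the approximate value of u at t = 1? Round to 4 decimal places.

0.1162

RK4: k1 = f(t_n, u_n); k2 = f(t_n + h/2, u_n + (h/2)·k1); k3 = f(t_n + h/2, u_n + (h/2)·k2); k4 = f(t_n + h, u_n + h·k3); u_{n+1} = u_n + (h/6)·(k1 + 2k2 + 2k3 + k4).
t=0.100000, u=-2.330000:
  k1 = f(0.100000, -2.330000) = 5.174600
  k2 = f(0.325000, -1.165715) = 3.288458
  k3 = f(0.325000, -1.590097) = 3.975957
  k4 = f(0.550000, -0.540819) = 2.276127
  u ← -2.330000 + (0.45/6)·(k1 + 2k2 + 2k3 + k4) = -0.681533
t=0.550000, u=-0.681533:
  k1 = f(0.550000, -0.681533) = 2.504084
  k2 = f(0.775000, -0.118114) = 1.591345
  k3 = f(0.775000, -0.323480) = 1.924038
  k4 = f(1.000000, 0.184284) = 1.101460
  u ← -0.681533 + (0.45/6)·(k1 + 2k2 + 2k3 + k4) = 0.116190
u(1) ≈ 0.1162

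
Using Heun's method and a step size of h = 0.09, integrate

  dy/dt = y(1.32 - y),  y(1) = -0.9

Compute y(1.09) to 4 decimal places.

-1.1065

Heun: k1 = f(t_n, y_n); k2 = f(t_n + h, y_n + h·k1); y_{n+1} = y_n + (h/2)·(k1 + k2).
t=1.000000, y=-0.900000:
  k1 = f(1.000000, -0.900000) = -1.998000
  k2 = f(1.090000, -1.079820) = -2.591374
  y ← -0.900000 + (0.09/2)·(-1.998000 + (-2.591374)) = -1.106522
y(1.09) ≈ -1.1065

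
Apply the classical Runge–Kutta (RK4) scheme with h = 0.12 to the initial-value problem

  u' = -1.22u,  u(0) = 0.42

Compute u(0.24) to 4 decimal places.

0.3134

RK4: k1 = f(t_n, u_n); k2 = f(t_n + h/2, u_n + (h/2)·k1); k3 = f(t_n + h/2, u_n + (h/2)·k2); k4 = f(t_n + h, u_n + h·k3); u_{n+1} = u_n + (h/6)·(k1 + 2k2 + 2k3 + k4).
t=0.000000, u=0.420000:
  k1 = f(0.000000, 0.420000) = -0.512400
  k2 = f(0.060000, 0.389256) = -0.474892
  k3 = f(0.060000, 0.391506) = -0.477638
  k4 = f(0.120000, 0.362683) = -0.442474
  u ← 0.420000 + (0.12/6)·(k1 + 2k2 + 2k3 + k4) = 0.362801
t=0.120000, u=0.362801:
  k1 = f(0.120000, 0.362801) = -0.442618
  k2 = f(0.180000, 0.336244) = -0.410218
  k3 = f(0.180000, 0.338188) = -0.412590
  k4 = f(0.240000, 0.313291) = -0.382214
  u ← 0.362801 + (0.12/6)·(k1 + 2k2 + 2k3 + k4) = 0.313392
u(0.24) ≈ 0.3134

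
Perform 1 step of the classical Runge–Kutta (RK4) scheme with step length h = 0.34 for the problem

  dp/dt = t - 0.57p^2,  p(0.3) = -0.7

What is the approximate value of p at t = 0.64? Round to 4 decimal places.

-0.6288

RK4: k1 = f(t_n, p_n); k2 = f(t_n + h/2, p_n + (h/2)·k1); k3 = f(t_n + h/2, p_n + (h/2)·k2); k4 = f(t_n + h, p_n + h·k3); p_{n+1} = p_n + (h/6)·(k1 + 2k2 + 2k3 + k4).
t=0.300000, p=-0.700000:
  k1 = f(0.300000, -0.700000) = 0.020700
  k2 = f(0.470000, -0.696481) = 0.193501
  k3 = f(0.470000, -0.667105) = 0.216334
  k4 = f(0.640000, -0.626447) = 0.416312
  p ← -0.700000 + (0.34/6)·(k1 + 2k2 + 2k3 + k4) = -0.628788
p(0.64) ≈ -0.6288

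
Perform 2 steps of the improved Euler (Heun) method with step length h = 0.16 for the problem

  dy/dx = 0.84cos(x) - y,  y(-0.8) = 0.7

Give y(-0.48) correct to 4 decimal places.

Heun: k1 = f(x_n, y_n); k2 = f(x_n + h, y_n + h·k1); y_{n+1} = y_n + (h/2)·(k1 + k2).
x=-0.800000, y=0.700000:
  k1 = f(-0.800000, 0.700000) = -0.114766
  k2 = f(-0.640000, 0.681637) = -0.007877
  y ← 0.700000 + (0.16/2)·(-0.114766 + (-0.007877)) = 0.690189
x=-0.640000, y=0.690189:
  k1 = f(-0.640000, 0.690189) = -0.016428
  k2 = f(-0.480000, 0.687560) = 0.057516
  y ← 0.690189 + (0.16/2)·(-0.016428 + 0.057516) = 0.693476
y(-0.48) ≈ 0.6935

0.6935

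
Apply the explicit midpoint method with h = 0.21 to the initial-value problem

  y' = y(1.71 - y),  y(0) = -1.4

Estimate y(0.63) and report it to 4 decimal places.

-64.7438

Midpoint: k1 = f(t_n, y_n); k2 = f(t_n + h/2, y_n + (h/2)·k1); y_{n+1} = y_n + h·k2.
t=0.000000, y=-1.400000:
  k1 = f(0.000000, -1.400000) = -4.354000
  k2 = f(0.105000, -1.857170) = -6.624841
  y ← -1.400000 + 0.21·(-6.624841) = -2.791217
t=0.210000, y=-2.791217:
  k1 = f(0.210000, -2.791217) = -12.563871
  k2 = f(0.315000, -4.110423) = -23.924401
  y ← -2.791217 + 0.21·(-23.924401) = -7.815341
t=0.420000, y=-7.815341:
  k1 = f(0.420000, -7.815341) = -74.443786
  k2 = f(0.525000, -15.631938) = -271.088113
  y ← -7.815341 + 0.21·(-271.088113) = -64.743845
y(0.63) ≈ -64.7438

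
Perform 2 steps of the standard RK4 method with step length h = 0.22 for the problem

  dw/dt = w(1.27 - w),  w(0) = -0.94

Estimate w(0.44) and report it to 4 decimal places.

RK4: k1 = f(t_n, w_n); k2 = f(t_n + h/2, w_n + (h/2)·k1); k3 = f(t_n + h/2, w_n + (h/2)·k2); k4 = f(t_n + h, w_n + h·k3); w_{n+1} = w_n + (h/6)·(k1 + 2k2 + 2k3 + k4).
t=0.000000, w=-0.940000:
  k1 = f(0.000000, -0.940000) = -2.077400
  k2 = f(0.110000, -1.168514) = -2.849438
  k3 = f(0.110000, -1.253438) = -3.162974
  k4 = f(0.220000, -1.635854) = -4.753554
  w ← -0.940000 + (0.22/6)·(k1 + 2k2 + 2k3 + k4) = -1.631378
t=0.220000, w=-1.631378:
  k1 = f(0.220000, -1.631378) = -4.733246
  k2 = f(0.330000, -2.152036) = -7.364342
  k3 = f(0.330000, -2.441456) = -9.061357
  k4 = f(0.440000, -3.624877) = -17.743328
  w ← -1.631378 + (0.22/6)·(k1 + 2k2 + 2k3 + k4) = -3.660071
w(0.44) ≈ -3.6601

-3.6601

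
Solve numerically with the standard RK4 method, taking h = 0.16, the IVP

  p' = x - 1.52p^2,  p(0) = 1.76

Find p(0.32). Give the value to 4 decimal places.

RK4: k1 = f(x_n, p_n); k2 = f(x_n + h/2, p_n + (h/2)·k1); k3 = f(x_n + h/2, p_n + (h/2)·k2); k4 = f(x_n + h, p_n + h·k3); p_{n+1} = p_n + (h/6)·(k1 + 2k2 + 2k3 + k4).
x=0.000000, p=1.760000:
  k1 = f(0.000000, 1.760000) = -4.708352
  k2 = f(0.080000, 1.383332) = -2.828683
  k3 = f(0.080000, 1.533705) = -3.495423
  k4 = f(0.160000, 1.200732) = -2.031472
  p ← 1.760000 + (0.16/6)·(k1 + 2k2 + 2k3 + k4) = 1.242986
x=0.160000, p=1.242986:
  k1 = f(0.160000, 1.242986) = -2.188420
  k2 = f(0.240000, 1.067912) = -1.493463
  k3 = f(0.240000, 1.123509) = -1.678653
  k4 = f(0.320000, 0.974401) = -1.123176
  p ← 1.242986 + (0.16/6)·(k1 + 2k2 + 2k3 + k4) = 0.985497
p(0.32) ≈ 0.9855

0.9855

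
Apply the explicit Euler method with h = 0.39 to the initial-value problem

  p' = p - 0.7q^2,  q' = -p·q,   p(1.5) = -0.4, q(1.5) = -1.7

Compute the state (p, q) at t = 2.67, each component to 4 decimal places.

-6.5146, -6.4124

Euler on (p,q): p_{n+1} = p_n + h·p', q_{n+1} = q_n + h·q'.
1.500000: (-0.400000, -1.700000); f=(-2.423000, -0.680000) → (-1.344970, -1.965200)
1.890000: (-1.344970, -1.965200); f=(-4.048378, -2.643135) → (-2.923837, -2.996023)
2.280000: (-2.923837, -2.996023); f=(-9.207144, -8.759883) → (-6.514623, -6.412377)
(p(2.67), q(2.67)) ≈ (-6.5146, -6.4124)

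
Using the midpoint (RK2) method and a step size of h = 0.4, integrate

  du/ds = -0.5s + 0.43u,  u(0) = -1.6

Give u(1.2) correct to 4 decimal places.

-3.0952

Midpoint: k1 = f(s_n, u_n); k2 = f(s_n + h/2, u_n + (h/2)·k1); u_{n+1} = u_n + h·k2.
s=0.000000, u=-1.600000:
  k1 = f(0.000000, -1.600000) = -0.688000
  k2 = f(0.200000, -1.737600) = -0.847168
  u ← -1.600000 + 0.4·(-0.847168) = -1.938867
s=0.400000, u=-1.938867:
  k1 = f(0.400000, -1.938867) = -1.033713
  k2 = f(0.600000, -2.145610) = -1.222612
  u ← -1.938867 + 0.4·(-1.222612) = -2.427912
s=0.800000, u=-2.427912:
  k1 = f(0.800000, -2.427912) = -1.444002
  k2 = f(1.000000, -2.716713) = -1.668186
  u ← -2.427912 + 0.4·(-1.668186) = -3.095187
u(1.2) ≈ -3.0952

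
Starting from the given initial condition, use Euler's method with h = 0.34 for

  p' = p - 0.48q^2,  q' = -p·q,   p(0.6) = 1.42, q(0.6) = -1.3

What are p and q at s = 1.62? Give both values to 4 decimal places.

2.8078, -0.0853

Euler on (p,q): p_{n+1} = p_n + h·p', q_{n+1} = q_n + h·q'.
0.600000: (1.420000, -1.300000); f=(0.608800, 1.846000) → (1.626992, -0.672360)
0.940000: (1.626992, -0.672360); f=(1.409999, 1.093924) → (2.106392, -0.300426)
1.280000: (2.106392, -0.300426); f=(2.063069, 0.632814) → (2.807835, -0.085269)
(p(1.62), q(1.62)) ≈ (2.8078, -0.0853)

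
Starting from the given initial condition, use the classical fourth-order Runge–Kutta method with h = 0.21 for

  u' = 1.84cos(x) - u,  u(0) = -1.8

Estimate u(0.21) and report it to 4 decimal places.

RK4: k1 = f(x_n, u_n); k2 = f(x_n + h/2, u_n + (h/2)·k1); k3 = f(x_n + h/2, u_n + (h/2)·k2); k4 = f(x_n + h, u_n + h·k3); u_{n+1} = u_n + (h/6)·(k1 + 2k2 + 2k3 + k4).
x=0.000000, u=-1.800000:
  k1 = f(0.000000, -1.800000) = 3.640000
  k2 = f(0.105000, -1.417800) = 3.247666
  k3 = f(0.105000, -1.458995) = 3.288861
  k4 = f(0.210000, -1.109339) = 2.908916
  u ← -1.800000 + (0.21/6)·(k1 + 2k2 + 2k3 + k4) = -1.113231
u(0.21) ≈ -1.1132

-1.1132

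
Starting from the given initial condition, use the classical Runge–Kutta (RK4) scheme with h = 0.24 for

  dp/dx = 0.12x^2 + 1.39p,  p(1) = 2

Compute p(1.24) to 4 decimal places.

RK4: k1 = f(x_n, p_n); k2 = f(x_n + h/2, p_n + (h/2)·k1); k3 = f(x_n + h/2, p_n + (h/2)·k2); k4 = f(x_n + h, p_n + h·k3); p_{n+1} = p_n + (h/6)·(k1 + 2k2 + 2k3 + k4).
x=1.000000, p=2.000000:
  k1 = f(1.000000, 2.000000) = 2.900000
  k2 = f(1.120000, 2.348000) = 3.414248
  k3 = f(1.120000, 2.409710) = 3.500025
  k4 = f(1.240000, 2.840006) = 4.132120
  p ← 2.000000 + (0.24/6)·(k1 + 2k2 + 2k3 + k4) = 2.834427
p(1.24) ≈ 2.8344

2.8344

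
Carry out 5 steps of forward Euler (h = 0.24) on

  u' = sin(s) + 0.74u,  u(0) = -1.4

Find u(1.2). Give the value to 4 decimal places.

-2.5406

Euler: u_{n+1} = u_n + h·f(s_n, u_n).
s=0.000000, u=-1.400000: f=-1.036000 → u ← -1.400000 + 0.24·(-1.036000) = -1.648640
s=0.240000, u=-1.648640: f=-0.982291 → u ← -1.648640 + 0.24·(-0.982291) = -1.884390
s=0.480000, u=-1.884390: f=-0.932669 → u ← -1.884390 + 0.24·(-0.932669) = -2.108230
s=0.720000, u=-2.108230: f=-0.900706 → u ← -2.108230 + 0.24·(-0.900706) = -2.324400
s=0.960000, u=-2.324400: f=-0.900864 → u ← -2.324400 + 0.24·(-0.900864) = -2.540607
u(1.2) ≈ -2.5406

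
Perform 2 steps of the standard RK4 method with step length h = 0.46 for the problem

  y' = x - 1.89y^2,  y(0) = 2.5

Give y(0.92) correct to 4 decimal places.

-26.7820

RK4: k1 = f(x_n, y_n); k2 = f(x_n + h/2, y_n + (h/2)·k1); k3 = f(x_n + h/2, y_n + (h/2)·k2); k4 = f(x_n + h, y_n + h·k3); y_{n+1} = y_n + (h/6)·(k1 + 2k2 + 2k3 + k4).
x=0.000000, y=2.500000:
  k1 = f(0.000000, 2.500000) = -11.812500
  k2 = f(0.230000, -0.216875) = 0.141104
  k3 = f(0.230000, 2.532454) = -11.891181
  k4 = f(0.460000, -2.969943) = -16.210863
  y ← 2.500000 + (0.46/6)·(k1 + 2k2 + 2k3 + k4) = -1.450136
x=0.460000, y=-1.450136:
  k1 = f(0.460000, -1.450136) = -3.514472
  k2 = f(0.690000, -2.258465) = -8.950253
  k3 = f(0.690000, -3.508695) = -22.577671
  k4 = f(0.920000, -11.835865) = -263.845754
  y ← -1.450136 + (0.46/6)·(k1 + 2k2 + 2k3 + k4) = -26.782035
y(0.92) ≈ -26.7820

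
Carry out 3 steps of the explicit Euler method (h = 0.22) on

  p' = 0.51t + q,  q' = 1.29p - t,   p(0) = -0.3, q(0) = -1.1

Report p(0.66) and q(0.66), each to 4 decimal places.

Euler on (p,q): p_{n+1} = p_n + h·p', q_{n+1} = q_n + h·q'.
0.000000: (-0.300000, -1.100000); f=(-1.100000, -0.387000) → (-0.542000, -1.185140)
0.220000: (-0.542000, -1.185140); f=(-1.072940, -0.919180) → (-0.778047, -1.387360)
0.440000: (-0.778047, -1.387360); f=(-1.162960, -1.443680) → (-1.033898, -1.704969)
(p(0.66), q(0.66)) ≈ (-1.0339, -1.7050)

-1.0339, -1.7050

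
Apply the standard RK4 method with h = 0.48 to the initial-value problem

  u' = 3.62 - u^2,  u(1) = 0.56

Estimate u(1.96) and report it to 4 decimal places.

RK4: k1 = f(t_n, u_n); k2 = f(t_n + h/2, u_n + (h/2)·k1); k3 = f(t_n + h/2, u_n + (h/2)·k2); k4 = f(t_n + h, u_n + h·k3); u_{n+1} = u_n + (h/6)·(k1 + 2k2 + 2k3 + k4).
t=1.000000, u=0.560000:
  k1 = f(1.000000, 0.560000) = 3.306400
  k2 = f(1.240000, 1.353536) = 1.787940
  k3 = f(1.240000, 0.989106) = 2.641670
  k4 = f(1.480000, 1.828002) = 0.278410
  u ← 0.560000 + (0.48/6)·(k1 + 2k2 + 2k3 + k4) = 1.555522
t=1.480000, u=1.555522:
  k1 = f(1.480000, 1.555522) = 1.200350
  k2 = f(1.720000, 1.843606) = 0.221115
  k3 = f(1.720000, 1.608590) = 1.032438
  k4 = f(1.960000, 2.051093) = -0.586981
  u ← 1.555522 + (0.48/6)·(k1 + 2k2 + 2k3 + k4) = 1.805160
u(1.96) ≈ 1.8052

1.8052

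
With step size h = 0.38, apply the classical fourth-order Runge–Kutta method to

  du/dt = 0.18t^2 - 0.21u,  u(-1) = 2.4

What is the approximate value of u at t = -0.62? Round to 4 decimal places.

RK4: k1 = f(t_n, u_n); k2 = f(t_n + h/2, u_n + (h/2)·k1); k3 = f(t_n + h/2, u_n + (h/2)·k2); k4 = f(t_n + h, u_n + h·k3); u_{n+1} = u_n + (h/6)·(k1 + 2k2 + 2k3 + k4).
t=-1.000000, u=2.400000:
  k1 = f(-1.000000, 2.400000) = -0.324000
  k2 = f(-0.810000, 2.338440) = -0.372974
  k3 = f(-0.810000, 2.329135) = -0.371020
  k4 = f(-0.620000, 2.259012) = -0.405201
  u ← 2.400000 + (0.38/6)·(k1 + 2k2 + 2k3 + k4) = 2.259578
u(-0.62) ≈ 2.2596

2.2596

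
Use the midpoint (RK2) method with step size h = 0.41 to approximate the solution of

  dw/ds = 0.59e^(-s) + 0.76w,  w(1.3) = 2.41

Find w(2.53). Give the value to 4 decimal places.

6.2685

Midpoint: k1 = f(s_n, w_n); k2 = f(s_n + h/2, w_n + (h/2)·k1); w_{n+1} = w_n + h·k2.
s=1.300000, w=2.410000:
  k1 = f(1.300000, 2.410000) = 1.992394
  k2 = f(1.505000, 2.818441) = 2.273005
  w ← 2.410000 + 0.41·2.273005 = 3.341932
s=1.710000, w=3.341932:
  k1 = f(1.710000, 3.341932) = 2.646579
  k2 = f(1.915000, 3.884481) = 3.039137
  w ← 3.341932 + 0.41·3.039137 = 4.587978
s=2.120000, w=4.587978:
  k1 = f(2.120000, 4.587978) = 3.557682
  k2 = f(2.325000, 5.317303) = 4.098843
  w ← 4.587978 + 0.41·4.098843 = 6.268504
w(2.53) ≈ 6.2685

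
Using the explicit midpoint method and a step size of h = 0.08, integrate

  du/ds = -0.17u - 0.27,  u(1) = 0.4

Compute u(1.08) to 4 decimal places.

Midpoint: k1 = f(s_n, u_n); k2 = f(s_n + h/2, u_n + (h/2)·k1); u_{n+1} = u_n + h·k2.
s=1.000000, u=0.400000:
  k1 = f(1.000000, 0.400000) = -0.338000
  k2 = f(1.040000, 0.386480) = -0.335702
  u ← 0.400000 + 0.08·(-0.335702) = 0.373144
u(1.08) ≈ 0.3731

0.3731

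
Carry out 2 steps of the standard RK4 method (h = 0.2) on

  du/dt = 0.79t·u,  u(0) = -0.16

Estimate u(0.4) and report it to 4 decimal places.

-0.1704

RK4: k1 = f(t_n, u_n); k2 = f(t_n + h/2, u_n + (h/2)·k1); k3 = f(t_n + h/2, u_n + (h/2)·k2); k4 = f(t_n + h, u_n + h·k3); u_{n+1} = u_n + (h/6)·(k1 + 2k2 + 2k3 + k4).
t=0.000000, u=-0.160000:
  k1 = f(0.000000, -0.160000) = 0.000000
  k2 = f(0.100000, -0.160000) = -0.012640
  k3 = f(0.100000, -0.161264) = -0.012740
  k4 = f(0.200000, -0.162548) = -0.025683
  u ← -0.160000 + (0.2/6)·(k1 + 2k2 + 2k3 + k4) = -0.162548
t=0.200000, u=-0.162548:
  k1 = f(0.200000, -0.162548) = -0.025683
  k2 = f(0.300000, -0.165116) = -0.039133
  k3 = f(0.300000, -0.166461) = -0.039451
  k4 = f(0.400000, -0.170438) = -0.053859
  u ← -0.162548 + (0.2/6)·(k1 + 2k2 + 2k3 + k4) = -0.170438
u(0.4) ≈ -0.1704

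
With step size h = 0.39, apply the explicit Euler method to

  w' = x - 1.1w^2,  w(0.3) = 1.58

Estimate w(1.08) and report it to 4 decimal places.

0.7270

Euler: w_{n+1} = w_n + h·f(x_n, w_n).
x=0.300000, w=1.580000: f=-2.446040 → w ← 1.580000 + 0.39·(-2.446040) = 0.626044
x=0.690000, w=0.626044: f=0.258875 → w ← 0.626044 + 0.39·0.258875 = 0.727006
w(1.08) ≈ 0.7270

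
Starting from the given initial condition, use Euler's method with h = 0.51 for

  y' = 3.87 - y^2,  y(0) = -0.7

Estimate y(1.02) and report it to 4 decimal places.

2.4629

Euler: y_{n+1} = y_n + h·f(x_n, y_n).
x=0.000000, y=-0.700000: f=3.380000 → y ← -0.700000 + 0.51·3.380000 = 1.023800
x=0.510000, y=1.023800: f=2.821834 → y ← 1.023800 + 0.51·2.821834 = 2.462935
y(1.02) ≈ 2.4629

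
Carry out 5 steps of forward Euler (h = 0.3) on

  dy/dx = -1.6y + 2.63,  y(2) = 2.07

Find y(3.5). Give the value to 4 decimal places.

Euler: y_{n+1} = y_n + h·f(x_n, y_n).
x=2.000000, y=2.070000: f=-0.682000 → y ← 2.070000 + 0.3·(-0.682000) = 1.865400
x=2.300000, y=1.865400: f=-0.354640 → y ← 1.865400 + 0.3·(-0.354640) = 1.759008
x=2.600000, y=1.759008: f=-0.184413 → y ← 1.759008 + 0.3·(-0.184413) = 1.703684
x=2.900000, y=1.703684: f=-0.095895 → y ← 1.703684 + 0.3·(-0.095895) = 1.674916
x=3.200000, y=1.674916: f=-0.049865 → y ← 1.674916 + 0.3·(-0.049865) = 1.659956
y(3.5) ≈ 1.6600

1.6600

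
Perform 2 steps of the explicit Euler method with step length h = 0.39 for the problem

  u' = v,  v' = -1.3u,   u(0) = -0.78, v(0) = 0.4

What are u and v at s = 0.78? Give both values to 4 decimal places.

Euler on (u,v): u_{n+1} = u_n + h·u', v_{n+1} = v_n + h·v'.
0.000000: (-0.780000, 0.400000); f=(0.400000, 1.014000) → (-0.624000, 0.795460)
0.390000: (-0.624000, 0.795460); f=(0.795460, 0.811200) → (-0.313771, 1.111828)
(u(0.78), v(0.78)) ≈ (-0.3138, 1.1118)

-0.3138, 1.1118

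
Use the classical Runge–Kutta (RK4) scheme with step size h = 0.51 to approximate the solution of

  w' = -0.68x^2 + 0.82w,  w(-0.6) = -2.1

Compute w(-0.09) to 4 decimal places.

-3.2562

RK4: k1 = f(x_n, w_n); k2 = f(x_n + h/2, w_n + (h/2)·k1); k3 = f(x_n + h/2, w_n + (h/2)·k2); k4 = f(x_n + h, w_n + h·k3); w_{n+1} = w_n + (h/6)·(k1 + 2k2 + 2k3 + k4).
x=-0.600000, w=-2.100000:
  k1 = f(-0.600000, -2.100000) = -1.966800
  k2 = f(-0.345000, -2.601534) = -2.214195
  k3 = f(-0.345000, -2.664620) = -2.265925
  k4 = f(-0.090000, -3.255622) = -2.675118
  w ← -2.100000 + (0.51/6)·(k1 + 2k2 + 2k3 + k4) = -3.256183
w(-0.09) ≈ -3.2562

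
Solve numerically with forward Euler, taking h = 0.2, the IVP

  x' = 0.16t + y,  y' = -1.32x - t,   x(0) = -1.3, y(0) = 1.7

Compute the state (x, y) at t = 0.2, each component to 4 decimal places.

Euler on (x,y): x_{n+1} = x_n + h·x', y_{n+1} = y_n + h·y'.
0.000000: (-1.300000, 1.700000); f=(1.700000, 1.716000) → (-0.960000, 2.043200)
(x(0.2), y(0.2)) ≈ (-0.9600, 2.0432)

-0.9600, 2.0432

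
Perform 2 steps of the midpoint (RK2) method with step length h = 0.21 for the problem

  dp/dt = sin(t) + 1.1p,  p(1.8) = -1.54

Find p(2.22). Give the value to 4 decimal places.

-1.9551

Midpoint: k1 = f(t_n, p_n); k2 = f(t_n + h/2, p_n + (h/2)·k1); p_{n+1} = p_n + h·k2.
t=1.800000, p=-1.540000:
  k1 = f(1.800000, -1.540000) = -0.720152
  k2 = f(1.905000, -1.615616) = -0.832506
  p ← -1.540000 + 0.21·(-0.832506) = -1.714826
t=2.010000, p=-1.714826:
  k1 = f(2.010000, -1.714826) = -0.981218
  k2 = f(2.115000, -1.817854) = -1.144100
  p ← -1.714826 + 0.21·(-1.144100) = -1.955087
p(2.22) ≈ -1.9551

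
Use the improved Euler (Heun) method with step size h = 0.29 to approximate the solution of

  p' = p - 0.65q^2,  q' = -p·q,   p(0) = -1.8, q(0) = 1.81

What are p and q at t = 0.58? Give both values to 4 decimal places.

-10.7170, 12.0767

Heun on (p,q): k1 = f(t_n, state_n); k2 = f(t_n + h, state_n + h·k1); state_{n+1} = state_n + (h/2)·(k1 + k2).
0.000000: (-1.800000, 1.810000)
  k1 = (-3.929465, 3.258000)
  predictor → (-2.939545, 2.754820)
  k2 = (-7.872416, 8.097917)
  → (-3.511273, 3.456608)
0.290000: (-3.511273, 3.456608)
  k1 = (-11.277563, 12.137094)
  predictor → (-6.781766, 6.976365)
  k2 = (-38.417051, 47.312076)
  → (-10.716992, 12.076738)
(p(0.58), q(0.58)) ≈ (-10.7170, 12.0767)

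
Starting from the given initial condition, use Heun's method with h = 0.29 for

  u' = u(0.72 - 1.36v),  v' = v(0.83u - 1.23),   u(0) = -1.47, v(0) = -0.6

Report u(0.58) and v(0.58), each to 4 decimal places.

Heun on (u,v): k1 = f(s_n, state_n); k2 = f(s_n + h, state_n + h·k1); state_{n+1} = state_n + (h/2)·(k1 + k2).
0.000000: (-1.470000, -0.600000)
  k1 = (-2.257920, 1.470060)
  predictor → (-2.124797, -0.173683)
  k2 = (-2.031748, 0.519933)
  → (-2.092002, -0.311451)
0.290000: (-2.092002, -0.311451)
  k1 = (-2.392358, 0.923876)
  predictor → (-2.785786, -0.043527)
  k2 = (-2.170675, 0.154181)
  → (-2.753642, -0.155133)
(u(0.58), v(0.58)) ≈ (-2.7536, -0.1551)

-2.7536, -0.1551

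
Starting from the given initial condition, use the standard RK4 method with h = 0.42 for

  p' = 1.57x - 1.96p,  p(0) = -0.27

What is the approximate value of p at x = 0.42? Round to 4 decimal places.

RK4: k1 = f(x_n, p_n); k2 = f(x_n + h/2, p_n + (h/2)·k1); k3 = f(x_n + h/2, p_n + (h/2)·k2); k4 = f(x_n + h, p_n + h·k3); p_{n+1} = p_n + (h/6)·(k1 + 2k2 + 2k3 + k4).
x=0.000000, p=-0.270000:
  k1 = f(0.000000, -0.270000) = 0.529200
  k2 = f(0.210000, -0.158868) = 0.641081
  k3 = f(0.210000, -0.135373) = 0.595031
  k4 = f(0.420000, -0.020087) = 0.698771
  p ← -0.270000 + (0.42/6)·(k1 + 2k2 + 2k3 + k4) = -0.010986
p(0.42) ≈ -0.0110

-0.0110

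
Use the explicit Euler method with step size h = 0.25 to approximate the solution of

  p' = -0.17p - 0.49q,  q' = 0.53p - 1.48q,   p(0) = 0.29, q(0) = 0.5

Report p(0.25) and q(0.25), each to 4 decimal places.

Euler on (p,q): p_{n+1} = p_n + h·p', q_{n+1} = q_n + h·q'.
0.000000: (0.290000, 0.500000); f=(-0.294300, -0.586300) → (0.216425, 0.353425)
(p(0.25), q(0.25)) ≈ (0.2164, 0.3534)

0.2164, 0.3534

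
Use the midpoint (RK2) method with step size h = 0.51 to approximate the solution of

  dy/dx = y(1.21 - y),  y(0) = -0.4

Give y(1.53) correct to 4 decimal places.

-22.2833

Midpoint: k1 = f(x_n, y_n); k2 = f(x_n + h/2, y_n + (h/2)·k1); y_{n+1} = y_n + h·k2.
x=0.000000, y=-0.400000:
  k1 = f(0.000000, -0.400000) = -0.644000
  k2 = f(0.255000, -0.564220) = -1.001050
  y ← -0.400000 + 0.51·(-1.001050) = -0.910536
x=0.510000, y=-0.910536:
  k1 = f(0.510000, -0.910536) = -1.930823
  k2 = f(0.765000, -1.402896) = -3.665620
  y ← -0.910536 + 0.51·(-3.665620) = -2.780002
x=1.020000, y=-2.780002:
  k1 = f(1.020000, -2.780002) = -11.092213
  k2 = f(1.275000, -5.608516) = -38.241761
  y ← -2.780002 + 0.51·(-38.241761) = -22.283300
y(1.53) ≈ -22.2833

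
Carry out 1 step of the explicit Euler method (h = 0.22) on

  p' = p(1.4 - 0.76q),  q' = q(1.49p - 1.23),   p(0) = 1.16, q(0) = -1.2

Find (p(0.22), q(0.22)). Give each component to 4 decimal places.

Euler on (p,q): p_{n+1} = p_n + h·p', q_{n+1} = q_n + h·q'.
0.000000: (1.160000, -1.200000); f=(2.681920, -0.598080) → (1.750022, -1.331578)
(p(0.22), q(0.22)) ≈ (1.7500, -1.3316)

1.7500, -1.3316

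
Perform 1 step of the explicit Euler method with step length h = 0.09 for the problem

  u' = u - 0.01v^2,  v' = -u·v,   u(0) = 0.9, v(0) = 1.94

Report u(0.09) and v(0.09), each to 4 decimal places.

0.9776, 1.7829

Euler on (u,v): u_{n+1} = u_n + h·u', v_{n+1} = v_n + h·v'.
0.000000: (0.900000, 1.940000); f=(0.862364, -1.746000) → (0.977613, 1.782860)
(u(0.09), v(0.09)) ≈ (0.9776, 1.7829)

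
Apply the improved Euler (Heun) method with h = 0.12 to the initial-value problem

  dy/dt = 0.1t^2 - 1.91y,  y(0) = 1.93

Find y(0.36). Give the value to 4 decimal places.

Heun: k1 = f(t_n, y_n); k2 = f(t_n + h, y_n + h·k1); y_{n+1} = y_n + (h/2)·(k1 + k2).
t=0.000000, y=1.930000:
  k1 = f(0.000000, 1.930000) = -3.686300
  k2 = f(0.120000, 1.487644) = -2.839960
  y ← 1.930000 + (0.12/2)·(-3.686300 + (-2.839960)) = 1.538424
t=0.120000, y=1.538424:
  k1 = f(0.120000, 1.538424) = -2.936951
  k2 = f(0.240000, 1.185990) = -2.259482
  y ← 1.538424 + (0.12/2)·(-2.936951 + (-2.259482)) = 1.226638
t=0.240000, y=1.226638:
  k1 = f(0.240000, 1.226638) = -2.337119
  k2 = f(0.360000, 0.946184) = -1.794252
  y ← 1.226638 + (0.12/2)·(-2.337119 + (-1.794252)) = 0.978756
y(0.36) ≈ 0.9788

0.9788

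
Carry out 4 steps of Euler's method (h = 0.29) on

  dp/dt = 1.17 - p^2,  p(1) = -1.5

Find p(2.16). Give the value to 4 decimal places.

-7.6377

Euler: p_{n+1} = p_n + h·f(t_n, p_n).
t=1.000000, p=-1.500000: f=-1.080000 → p ← -1.500000 + 0.29·(-1.080000) = -1.813200
t=1.290000, p=-1.813200: f=-2.117694 → p ← -1.813200 + 0.29·(-2.117694) = -2.427331
t=1.580000, p=-2.427331: f=-4.721937 → p ← -2.427331 + 0.29·(-4.721937) = -3.796693
t=1.870000, p=-3.796693: f=-13.244879 → p ← -3.796693 + 0.29·(-13.244879) = -7.637708
p(2.16) ≈ -7.6377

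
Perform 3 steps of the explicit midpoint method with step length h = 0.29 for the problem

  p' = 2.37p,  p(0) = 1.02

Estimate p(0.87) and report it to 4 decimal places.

Midpoint: k1 = f(x_n, p_n); k2 = f(x_n + h/2, p_n + (h/2)·k1); p_{n+1} = p_n + h·k2.
x=0.000000, p=1.020000:
  k1 = f(0.000000, 1.020000) = 2.417400
  k2 = f(0.145000, 1.370523) = 3.248140
  p ← 1.020000 + 0.29·3.248140 = 1.961960
x=0.290000, p=1.961960:
  k1 = f(0.290000, 1.961960) = 4.649846
  k2 = f(0.435000, 2.636188) = 6.247766
  p ← 1.961960 + 0.29·6.247766 = 3.773813
x=0.580000, p=3.773813:
  k1 = f(0.580000, 3.773813) = 8.943936
  k2 = f(0.725000, 5.070683) = 12.017519
  p ← 3.773813 + 0.29·12.017519 = 7.258893
p(0.87) ≈ 7.2589

7.2589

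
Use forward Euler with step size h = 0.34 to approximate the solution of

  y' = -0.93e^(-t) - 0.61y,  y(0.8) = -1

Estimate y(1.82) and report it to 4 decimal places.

Euler: y_{n+1} = y_n + h·f(t_n, y_n).
t=0.800000, y=-1.000000: f=0.192124 → y ← -1.000000 + 0.34·0.192124 = -0.934678
t=1.140000, y=-0.934678: f=0.272722 → y ← -0.934678 + 0.34·0.272722 = -0.841952
t=1.480000, y=-0.841952: f=0.301888 → y ← -0.841952 + 0.34·0.301888 = -0.739311
y(1.82) ≈ -0.7393

-0.7393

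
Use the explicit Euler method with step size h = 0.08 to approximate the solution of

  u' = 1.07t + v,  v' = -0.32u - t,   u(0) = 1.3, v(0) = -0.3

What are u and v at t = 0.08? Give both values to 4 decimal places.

Euler on (u,v): u_{n+1} = u_n + h·u', v_{n+1} = v_n + h·v'.
0.000000: (1.300000, -0.300000); f=(-0.300000, -0.416000) → (1.276000, -0.333280)
(u(0.08), v(0.08)) ≈ (1.2760, -0.3333)

1.2760, -0.3333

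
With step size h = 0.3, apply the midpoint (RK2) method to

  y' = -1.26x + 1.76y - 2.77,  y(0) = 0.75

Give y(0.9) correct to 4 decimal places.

Midpoint: k1 = f(x_n, y_n); k2 = f(x_n + h/2, y_n + (h/2)·k1); y_{n+1} = y_n + h·k2.
x=0.000000, y=0.750000:
  k1 = f(0.000000, 0.750000) = -1.450000
  k2 = f(0.150000, 0.532500) = -2.021800
  y ← 0.750000 + 0.3·(-2.021800) = 0.143460
x=0.300000, y=0.143460:
  k1 = f(0.300000, 0.143460) = -2.895510
  k2 = f(0.450000, -0.290867) = -3.848925
  y ← 0.143460 + 0.3·(-3.848925) = -1.011218
x=0.600000, y=-1.011218:
  k1 = f(0.600000, -1.011218) = -5.305743
  k2 = f(0.750000, -1.807079) = -6.895459
  y ← -1.011218 + 0.3·(-6.895459) = -3.079855
y(0.9) ≈ -3.0799

-3.0799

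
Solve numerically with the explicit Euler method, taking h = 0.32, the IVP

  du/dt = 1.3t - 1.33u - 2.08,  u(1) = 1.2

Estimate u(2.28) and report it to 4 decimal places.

0.2042

Euler: u_{n+1} = u_n + h·f(t_n, u_n).
t=1.000000, u=1.200000: f=-2.376000 → u ← 1.200000 + 0.32·(-2.376000) = 0.439680
t=1.320000, u=0.439680: f=-0.948774 → u ← 0.439680 + 0.32·(-0.948774) = 0.136072
t=1.640000, u=0.136072: f=-0.128976 → u ← 0.136072 + 0.32·(-0.128976) = 0.094800
t=1.960000, u=0.094800: f=0.341916 → u ← 0.094800 + 0.32·0.341916 = 0.204213
u(2.28) ≈ 0.2042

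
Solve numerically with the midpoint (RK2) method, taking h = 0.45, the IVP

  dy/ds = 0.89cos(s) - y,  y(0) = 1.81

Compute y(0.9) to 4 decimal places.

Midpoint: k1 = f(s_n, y_n); k2 = f(s_n + h/2, y_n + (h/2)·k1); y_{n+1} = y_n + h·k2.
s=0.000000, y=1.810000:
  k1 = f(0.000000, 1.810000) = -0.920000
  k2 = f(0.225000, 1.603000) = -0.735433
  y ← 1.810000 + 0.45·(-0.735433) = 1.479055
s=0.450000, y=1.479055:
  k1 = f(0.450000, 1.479055) = -0.677657
  k2 = f(0.675000, 1.326582) = -0.631753
  y ← 1.479055 + 0.45·(-0.631753) = 1.194766
y(0.9) ≈ 1.1948

1.1948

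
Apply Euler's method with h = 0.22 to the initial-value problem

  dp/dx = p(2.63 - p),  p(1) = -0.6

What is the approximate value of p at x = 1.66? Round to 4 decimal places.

Euler: p_{n+1} = p_n + h·f(x_n, p_n).
x=1.000000, p=-0.600000: f=-1.938000 → p ← -0.600000 + 0.22·(-1.938000) = -1.026360
x=1.220000, p=-1.026360: f=-3.752742 → p ← -1.026360 + 0.22·(-3.752742) = -1.851963
x=1.440000, p=-1.851963: f=-8.300431 → p ← -1.851963 + 0.22·(-8.300431) = -3.678058
p(1.66) ≈ -3.6781

-3.6781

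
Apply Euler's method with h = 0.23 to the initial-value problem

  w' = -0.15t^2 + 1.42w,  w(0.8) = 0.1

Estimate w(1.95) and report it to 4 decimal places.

-0.0430

Euler: w_{n+1} = w_n + h·f(t_n, w_n).
t=0.800000, w=0.100000: f=0.046000 → w ← 0.100000 + 0.23·0.046000 = 0.110580
t=1.030000, w=0.110580: f=-0.002111 → w ← 0.110580 + 0.23·(-0.002111) = 0.110094
t=1.260000, w=0.110094: f=-0.081806 → w ← 0.110094 + 0.23·(-0.081806) = 0.091279
t=1.490000, w=0.091279: f=-0.203399 → w ← 0.091279 + 0.23·(-0.203399) = 0.044497
t=1.720000, w=0.044497: f=-0.380574 → w ← 0.044497 + 0.23·(-0.380574) = -0.043035
w(1.95) ≈ -0.0430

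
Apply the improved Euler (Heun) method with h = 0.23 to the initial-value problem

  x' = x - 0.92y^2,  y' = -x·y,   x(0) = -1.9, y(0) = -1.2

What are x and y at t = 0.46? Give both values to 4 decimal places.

Heun on (x,y): k1 = f(t_n, state_n); k2 = f(t_n + h, state_n + h·k1); state_{n+1} = state_n + (h/2)·(k1 + k2).
0.000000: (-1.900000, -1.200000)
  k1 = (-3.224800, -2.280000)
  predictor → (-2.641704, -1.724400)
  k2 = (-5.377375, -4.555354)
  → (-2.889250, -1.986066)
0.230000: (-2.889250, -1.986066)
  k1 = (-6.518151, -5.738241)
  predictor → (-4.388425, -3.305861)
  k2 = (-14.442845, -14.507523)
  → (-5.299765, -4.314329)
(x(0.46), y(0.46)) ≈ (-5.2998, -4.3143)

-5.2998, -4.3143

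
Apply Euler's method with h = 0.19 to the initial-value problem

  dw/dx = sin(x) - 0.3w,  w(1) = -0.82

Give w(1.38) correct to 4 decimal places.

Euler: w_{n+1} = w_n + h·f(x_n, w_n).
x=1.000000, w=-0.820000: f=1.087471 → w ← -0.820000 + 0.19·1.087471 = -0.613381
x=1.190000, w=-0.613381: f=1.112383 → w ← -0.613381 + 0.19·1.112383 = -0.402028
w(1.38) ≈ -0.4020

-0.4020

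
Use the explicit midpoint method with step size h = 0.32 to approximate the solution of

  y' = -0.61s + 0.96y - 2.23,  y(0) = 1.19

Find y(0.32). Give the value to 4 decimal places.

Midpoint: k1 = f(s_n, y_n); k2 = f(s_n + h/2, y_n + (h/2)·k1); y_{n+1} = y_n + h·k2.
s=0.000000, y=1.190000:
  k1 = f(0.000000, 1.190000) = -1.087600
  k2 = f(0.160000, 1.015984) = -1.352255
  y ← 1.190000 + 0.32·(-1.352255) = 0.757278
y(0.32) ≈ 0.7573

0.7573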